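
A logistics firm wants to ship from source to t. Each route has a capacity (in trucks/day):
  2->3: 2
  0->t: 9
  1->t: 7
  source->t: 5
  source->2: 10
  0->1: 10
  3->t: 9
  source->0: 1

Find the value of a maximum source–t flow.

Augment source->t: bottleneck 5. Total 5.
Augment source->0->t: bottleneck 1. Total 6.
Augment source->2->3->t: bottleneck 2. Total 8.
No augmenting path remains in the residual graph.

8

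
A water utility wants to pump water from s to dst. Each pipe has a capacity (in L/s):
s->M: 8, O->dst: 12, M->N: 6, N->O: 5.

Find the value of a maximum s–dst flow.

5

Augment s->M->N->O->dst: bottleneck 5. Total 5.
No augmenting path remains in the residual graph.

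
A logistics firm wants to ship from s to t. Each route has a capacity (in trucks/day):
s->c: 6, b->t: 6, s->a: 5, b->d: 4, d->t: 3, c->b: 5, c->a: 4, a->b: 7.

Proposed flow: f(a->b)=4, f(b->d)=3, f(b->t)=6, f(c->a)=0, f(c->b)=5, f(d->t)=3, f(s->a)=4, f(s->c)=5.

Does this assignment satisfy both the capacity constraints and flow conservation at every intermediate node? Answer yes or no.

Every edge has 0 ≤ f(e) ≤ cap(e).
At each intermediate node, inflow equals outflow.

Yes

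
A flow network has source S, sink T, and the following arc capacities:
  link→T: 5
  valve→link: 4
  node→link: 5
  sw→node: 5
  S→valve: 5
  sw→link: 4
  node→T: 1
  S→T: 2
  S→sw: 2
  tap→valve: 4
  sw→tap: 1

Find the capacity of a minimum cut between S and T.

Max flow = 8 (via 4 augmenting paths).
In the residual at optimum, the set reachable from S is {S, valve}.
Cut edges: S→sw (cap 2), S→T (cap 2), valve→link (cap 4). Sum = 8.

8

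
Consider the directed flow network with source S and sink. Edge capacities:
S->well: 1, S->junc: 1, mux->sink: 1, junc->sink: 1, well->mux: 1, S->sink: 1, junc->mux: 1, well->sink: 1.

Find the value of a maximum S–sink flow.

3

Augment S->sink: bottleneck 1. Total 1.
Augment S->junc->sink: bottleneck 1. Total 2.
Augment S->well->sink: bottleneck 1. Total 3.
No augmenting path remains in the residual graph.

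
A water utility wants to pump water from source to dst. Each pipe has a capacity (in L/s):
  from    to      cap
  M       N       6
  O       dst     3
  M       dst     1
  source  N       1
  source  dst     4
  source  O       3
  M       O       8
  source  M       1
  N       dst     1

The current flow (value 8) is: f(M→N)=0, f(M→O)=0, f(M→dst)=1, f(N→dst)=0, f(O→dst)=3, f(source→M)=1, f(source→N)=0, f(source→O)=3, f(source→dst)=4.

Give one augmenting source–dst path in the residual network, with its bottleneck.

Residual along source→N→dst: source→N: 1, N→dst: 1.
Bottleneck = min = 1.

source→N→dst, bottleneck 1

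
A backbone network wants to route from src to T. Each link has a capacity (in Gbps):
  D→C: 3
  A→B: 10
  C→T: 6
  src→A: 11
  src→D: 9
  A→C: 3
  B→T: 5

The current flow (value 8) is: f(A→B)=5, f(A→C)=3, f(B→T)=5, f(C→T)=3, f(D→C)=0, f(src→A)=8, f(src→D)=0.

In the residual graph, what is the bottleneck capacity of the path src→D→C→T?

3

Residual capacities along the path: src→D: 9, D→C: 3, C→T: 3.
Minimum is 3.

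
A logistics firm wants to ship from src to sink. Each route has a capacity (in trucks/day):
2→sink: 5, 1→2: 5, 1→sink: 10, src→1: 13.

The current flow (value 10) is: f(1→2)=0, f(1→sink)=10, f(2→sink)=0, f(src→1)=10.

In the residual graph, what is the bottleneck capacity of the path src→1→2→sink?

3

Residual capacities along the path: src→1: 3, 1→2: 5, 2→sink: 5.
Minimum is 3.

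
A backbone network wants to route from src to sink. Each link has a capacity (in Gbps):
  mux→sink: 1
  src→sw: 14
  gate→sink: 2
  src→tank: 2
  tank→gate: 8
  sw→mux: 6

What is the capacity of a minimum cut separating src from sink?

3

Max flow = 3 (via 2 augmenting paths).
In the residual at optimum, the set reachable from src is {mux, src, sw}.
Cut edges: src→tank (cap 2), mux→sink (cap 1). Sum = 3.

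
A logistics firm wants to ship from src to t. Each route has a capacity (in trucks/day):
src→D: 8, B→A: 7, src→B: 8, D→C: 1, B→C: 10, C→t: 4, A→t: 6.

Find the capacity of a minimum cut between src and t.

Max flow = 9 (via 3 augmenting paths).
In the residual at optimum, the set reachable from src is {D, src}.
Cut edges: src→B (cap 8), D→C (cap 1). Sum = 9.

9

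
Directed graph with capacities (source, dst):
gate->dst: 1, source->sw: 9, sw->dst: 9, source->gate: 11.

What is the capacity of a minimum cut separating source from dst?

10

Max flow = 10 (via 2 augmenting paths).
In the residual at optimum, the set reachable from source is {gate, source}.
Cut edges: source->sw (cap 9), gate->dst (cap 1). Sum = 10.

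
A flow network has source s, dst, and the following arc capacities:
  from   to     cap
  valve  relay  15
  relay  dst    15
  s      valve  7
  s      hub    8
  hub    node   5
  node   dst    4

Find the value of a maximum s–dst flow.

11

Augment s->hub->node->dst: bottleneck 4. Total 4.
Augment s->valve->relay->dst: bottleneck 7. Total 11.
No augmenting path remains in the residual graph.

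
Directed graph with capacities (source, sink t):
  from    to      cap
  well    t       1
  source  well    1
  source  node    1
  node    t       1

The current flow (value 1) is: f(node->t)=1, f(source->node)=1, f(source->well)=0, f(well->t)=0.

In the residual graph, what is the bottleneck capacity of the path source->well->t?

Residual capacities along the path: source->well: 1, well->t: 1.
Minimum is 1.

1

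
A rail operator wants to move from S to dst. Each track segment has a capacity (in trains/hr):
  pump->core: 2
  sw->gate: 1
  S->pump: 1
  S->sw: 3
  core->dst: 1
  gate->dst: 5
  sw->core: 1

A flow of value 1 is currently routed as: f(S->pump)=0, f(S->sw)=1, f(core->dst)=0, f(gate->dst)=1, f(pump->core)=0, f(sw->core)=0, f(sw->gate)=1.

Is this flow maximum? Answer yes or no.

Residual path S->sw->core->dst has bottleneck 1 > 0.
Pushing 1 along it raises the flow to 2, so the given flow is not maximum.

No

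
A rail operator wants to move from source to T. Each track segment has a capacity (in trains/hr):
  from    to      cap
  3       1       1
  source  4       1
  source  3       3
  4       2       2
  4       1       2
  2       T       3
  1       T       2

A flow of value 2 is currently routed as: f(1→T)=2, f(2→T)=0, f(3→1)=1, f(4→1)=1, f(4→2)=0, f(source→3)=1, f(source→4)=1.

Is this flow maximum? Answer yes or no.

Yes

Residual reachable from source: {3, source}; T is not reachable.
Saturated cut: source→4, 3→1 with total capacity 2 = current flow value. Flow is maximum.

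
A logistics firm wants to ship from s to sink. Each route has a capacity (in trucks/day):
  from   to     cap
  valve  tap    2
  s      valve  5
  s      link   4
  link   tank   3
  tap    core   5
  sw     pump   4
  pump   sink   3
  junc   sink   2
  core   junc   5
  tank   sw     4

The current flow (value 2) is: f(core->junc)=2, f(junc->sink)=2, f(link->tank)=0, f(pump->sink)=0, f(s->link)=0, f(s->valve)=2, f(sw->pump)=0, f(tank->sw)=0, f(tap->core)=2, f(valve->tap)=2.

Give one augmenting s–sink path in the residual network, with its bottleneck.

Residual along s->link->tank->sw->pump->sink: s->link: 4, link->tank: 3, tank->sw: 4, sw->pump: 4, pump->sink: 3.
Bottleneck = min = 3.

s->link->tank->sw->pump->sink, bottleneck 3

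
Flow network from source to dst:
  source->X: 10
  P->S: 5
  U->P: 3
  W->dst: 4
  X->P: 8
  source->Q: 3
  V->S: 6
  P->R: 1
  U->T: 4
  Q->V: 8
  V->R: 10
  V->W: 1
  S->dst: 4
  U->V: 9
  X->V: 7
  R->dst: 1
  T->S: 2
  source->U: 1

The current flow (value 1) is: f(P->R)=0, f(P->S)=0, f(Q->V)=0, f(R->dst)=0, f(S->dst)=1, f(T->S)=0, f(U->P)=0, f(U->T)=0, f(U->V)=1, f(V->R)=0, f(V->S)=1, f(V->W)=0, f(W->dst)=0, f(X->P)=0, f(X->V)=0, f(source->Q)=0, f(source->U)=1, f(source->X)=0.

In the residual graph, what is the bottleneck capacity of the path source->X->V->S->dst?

Residual capacities along the path: source->X: 10, X->V: 7, V->S: 5, S->dst: 3.
Minimum is 3.

3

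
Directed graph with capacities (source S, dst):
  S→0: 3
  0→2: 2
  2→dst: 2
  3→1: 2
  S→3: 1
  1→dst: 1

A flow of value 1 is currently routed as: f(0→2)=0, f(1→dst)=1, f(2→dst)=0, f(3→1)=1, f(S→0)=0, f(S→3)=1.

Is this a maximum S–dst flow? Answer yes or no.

No

Residual path S→0→2→dst has bottleneck 2 > 0.
Pushing 2 along it raises the flow to 3, so the given flow is not maximum.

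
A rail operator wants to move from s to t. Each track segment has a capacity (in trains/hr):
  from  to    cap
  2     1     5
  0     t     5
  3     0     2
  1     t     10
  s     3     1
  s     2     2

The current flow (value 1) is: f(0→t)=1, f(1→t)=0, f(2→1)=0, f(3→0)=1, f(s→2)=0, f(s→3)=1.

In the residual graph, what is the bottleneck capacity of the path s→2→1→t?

Residual capacities along the path: s→2: 2, 2→1: 5, 1→t: 10.
Minimum is 2.

2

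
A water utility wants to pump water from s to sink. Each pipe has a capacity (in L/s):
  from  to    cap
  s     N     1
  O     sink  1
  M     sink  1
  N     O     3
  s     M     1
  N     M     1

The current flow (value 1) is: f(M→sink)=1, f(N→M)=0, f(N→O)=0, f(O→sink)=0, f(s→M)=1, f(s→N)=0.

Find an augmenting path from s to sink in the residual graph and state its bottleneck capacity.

Residual along s→N→O→sink: s→N: 1, N→O: 3, O→sink: 1.
Bottleneck = min = 1.

s→N→O→sink, bottleneck 1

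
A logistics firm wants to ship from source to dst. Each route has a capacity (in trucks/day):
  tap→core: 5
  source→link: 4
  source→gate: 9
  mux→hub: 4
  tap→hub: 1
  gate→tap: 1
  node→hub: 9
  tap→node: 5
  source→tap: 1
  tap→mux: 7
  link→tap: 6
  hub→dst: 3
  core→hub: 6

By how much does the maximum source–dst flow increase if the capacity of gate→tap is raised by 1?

Original max flow = 3.
Edge gate→tap does not cross the min cut (source side {core, gate, hub, link, mux, node, source, tap}), so extra capacity there cannot help.
New max flow = 3. Increase = 0.

0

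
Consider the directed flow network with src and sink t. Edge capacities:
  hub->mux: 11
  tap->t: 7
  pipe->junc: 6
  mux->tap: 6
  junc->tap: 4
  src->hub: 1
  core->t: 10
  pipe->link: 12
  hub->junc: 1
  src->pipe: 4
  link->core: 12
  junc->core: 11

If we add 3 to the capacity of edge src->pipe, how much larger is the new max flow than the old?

3

Original max flow = 5.
After raising cap(src->pipe), augmenting paths through that edge carry 3 more units.
New max flow = 8. Increase = 3.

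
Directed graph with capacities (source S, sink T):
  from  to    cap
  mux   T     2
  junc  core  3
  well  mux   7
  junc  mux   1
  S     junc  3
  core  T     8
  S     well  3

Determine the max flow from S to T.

Augment S→junc→core→T: bottleneck 3. Total 3.
Augment S→well→mux→T: bottleneck 2. Total 5.
No augmenting path remains in the residual graph.

5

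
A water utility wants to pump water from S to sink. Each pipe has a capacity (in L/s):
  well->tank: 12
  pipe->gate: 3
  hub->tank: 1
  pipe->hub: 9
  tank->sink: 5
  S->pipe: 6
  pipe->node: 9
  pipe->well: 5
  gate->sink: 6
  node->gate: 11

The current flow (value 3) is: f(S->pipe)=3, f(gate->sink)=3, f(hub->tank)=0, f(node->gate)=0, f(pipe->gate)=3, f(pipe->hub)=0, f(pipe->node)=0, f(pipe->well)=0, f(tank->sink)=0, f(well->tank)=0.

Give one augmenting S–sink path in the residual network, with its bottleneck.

Residual along S->pipe->node->gate->sink: S->pipe: 3, pipe->node: 9, node->gate: 11, gate->sink: 3.
Bottleneck = min = 3.

S->pipe->node->gate->sink, bottleneck 3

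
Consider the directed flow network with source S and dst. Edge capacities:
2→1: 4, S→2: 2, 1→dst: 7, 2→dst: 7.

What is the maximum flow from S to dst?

Augment S→2→dst: bottleneck 2. Total 2.
No augmenting path remains in the residual graph.

2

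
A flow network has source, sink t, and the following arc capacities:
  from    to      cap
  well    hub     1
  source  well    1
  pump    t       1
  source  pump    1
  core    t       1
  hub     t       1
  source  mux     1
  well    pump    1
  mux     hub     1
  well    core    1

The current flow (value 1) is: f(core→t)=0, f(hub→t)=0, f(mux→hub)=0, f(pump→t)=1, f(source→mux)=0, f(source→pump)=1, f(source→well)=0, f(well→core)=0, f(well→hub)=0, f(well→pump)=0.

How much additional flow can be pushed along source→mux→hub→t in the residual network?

1

Residual capacities along the path: source→mux: 1, mux→hub: 1, hub→t: 1.
Minimum is 1.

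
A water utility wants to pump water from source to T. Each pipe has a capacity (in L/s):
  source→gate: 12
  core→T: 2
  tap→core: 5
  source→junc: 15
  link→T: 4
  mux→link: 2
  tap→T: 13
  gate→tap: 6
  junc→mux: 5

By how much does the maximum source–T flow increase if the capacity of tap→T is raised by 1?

0

Original max flow = 8.
Edge tap→T does not cross the min cut (source side {gate, junc, mux, source}), so extra capacity there cannot help.
New max flow = 8. Increase = 0.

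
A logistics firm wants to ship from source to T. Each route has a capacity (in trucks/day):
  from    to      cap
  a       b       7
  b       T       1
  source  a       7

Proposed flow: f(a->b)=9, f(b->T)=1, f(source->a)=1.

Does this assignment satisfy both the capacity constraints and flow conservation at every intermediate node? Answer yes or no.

No

Capacity violated on a->b: flow 9 > capacity 7.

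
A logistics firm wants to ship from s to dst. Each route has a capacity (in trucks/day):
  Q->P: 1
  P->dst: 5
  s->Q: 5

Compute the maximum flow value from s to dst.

Augment s->Q->P->dst: bottleneck 1. Total 1.
No augmenting path remains in the residual graph.

1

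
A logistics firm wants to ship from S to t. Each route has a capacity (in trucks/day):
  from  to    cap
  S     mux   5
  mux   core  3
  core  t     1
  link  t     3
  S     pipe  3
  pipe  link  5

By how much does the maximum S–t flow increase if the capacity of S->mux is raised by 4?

Original max flow = 4.
Edge S->mux does not cross the min cut (source side {S, core, mux}), so extra capacity there cannot help.
New max flow = 4. Increase = 0.

0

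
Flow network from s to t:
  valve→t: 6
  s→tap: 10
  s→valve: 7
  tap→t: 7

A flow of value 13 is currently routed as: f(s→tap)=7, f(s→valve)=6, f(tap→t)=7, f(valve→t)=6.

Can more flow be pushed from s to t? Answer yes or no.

Residual reachable from s: {s, tap, valve}; t is not reachable.
Saturated cut: tap→t, valve→t with total capacity 13 = current flow value. Flow is maximum.

No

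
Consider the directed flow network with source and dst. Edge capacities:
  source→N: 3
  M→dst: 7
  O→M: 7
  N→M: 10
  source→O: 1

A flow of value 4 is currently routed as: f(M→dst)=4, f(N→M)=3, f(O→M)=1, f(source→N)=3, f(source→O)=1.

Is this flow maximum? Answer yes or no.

Yes

Residual reachable from source: {source}; dst is not reachable.
Saturated cut: source→N, source→O with total capacity 4 = current flow value. Flow is maximum.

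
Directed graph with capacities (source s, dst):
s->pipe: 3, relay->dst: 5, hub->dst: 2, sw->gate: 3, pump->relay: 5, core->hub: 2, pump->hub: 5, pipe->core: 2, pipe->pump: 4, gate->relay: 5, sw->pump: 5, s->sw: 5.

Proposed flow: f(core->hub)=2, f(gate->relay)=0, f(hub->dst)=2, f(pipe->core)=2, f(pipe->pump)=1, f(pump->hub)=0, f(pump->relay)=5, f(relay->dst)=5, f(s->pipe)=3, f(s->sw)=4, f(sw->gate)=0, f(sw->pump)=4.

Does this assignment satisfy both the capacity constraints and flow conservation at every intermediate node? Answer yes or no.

Every edge has 0 ≤ f(e) ≤ cap(e).
At each intermediate node, inflow equals outflow.

Yes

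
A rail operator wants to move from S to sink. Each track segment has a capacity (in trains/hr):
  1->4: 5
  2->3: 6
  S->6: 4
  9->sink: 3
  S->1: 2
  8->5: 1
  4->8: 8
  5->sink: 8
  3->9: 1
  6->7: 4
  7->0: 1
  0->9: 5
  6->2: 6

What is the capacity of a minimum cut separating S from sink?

Max flow = 3 (via 3 augmenting paths).
In the residual at optimum, the set reachable from S is {1, 2, 3, 4, 6, 7, 8, S}.
Cut edges: 7->0 (cap 1), 3->9 (cap 1), 8->5 (cap 1). Sum = 3.

3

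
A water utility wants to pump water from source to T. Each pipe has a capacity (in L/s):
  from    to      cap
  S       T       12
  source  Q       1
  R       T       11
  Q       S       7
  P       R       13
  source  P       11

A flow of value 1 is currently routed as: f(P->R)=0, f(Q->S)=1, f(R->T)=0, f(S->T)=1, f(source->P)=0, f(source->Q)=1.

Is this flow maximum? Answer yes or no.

No

Residual path source->P->R->T has bottleneck 11 > 0.
Pushing 11 along it raises the flow to 12, so the given flow is not maximum.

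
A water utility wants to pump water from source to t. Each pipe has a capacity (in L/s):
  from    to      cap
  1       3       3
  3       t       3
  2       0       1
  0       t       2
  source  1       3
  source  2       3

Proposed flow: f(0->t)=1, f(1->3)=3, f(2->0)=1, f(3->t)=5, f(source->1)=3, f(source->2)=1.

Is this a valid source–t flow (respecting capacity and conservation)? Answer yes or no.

Capacity violated on 3->t: flow 5 > capacity 3.

No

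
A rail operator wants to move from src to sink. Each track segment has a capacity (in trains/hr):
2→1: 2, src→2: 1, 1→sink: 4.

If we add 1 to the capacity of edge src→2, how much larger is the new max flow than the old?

Original max flow = 1.
After raising cap(src→2), augmenting paths through that edge carry 1 more unit.
New max flow = 2. Increase = 1.

1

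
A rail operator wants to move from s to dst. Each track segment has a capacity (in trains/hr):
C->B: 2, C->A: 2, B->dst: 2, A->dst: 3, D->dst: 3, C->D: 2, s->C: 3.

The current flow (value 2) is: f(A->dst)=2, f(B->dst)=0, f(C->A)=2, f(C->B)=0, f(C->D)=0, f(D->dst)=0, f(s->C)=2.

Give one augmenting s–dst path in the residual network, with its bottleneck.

s->C->B->dst, bottleneck 1

Residual along s->C->B->dst: s->C: 1, C->B: 2, B->dst: 2.
Bottleneck = min = 1.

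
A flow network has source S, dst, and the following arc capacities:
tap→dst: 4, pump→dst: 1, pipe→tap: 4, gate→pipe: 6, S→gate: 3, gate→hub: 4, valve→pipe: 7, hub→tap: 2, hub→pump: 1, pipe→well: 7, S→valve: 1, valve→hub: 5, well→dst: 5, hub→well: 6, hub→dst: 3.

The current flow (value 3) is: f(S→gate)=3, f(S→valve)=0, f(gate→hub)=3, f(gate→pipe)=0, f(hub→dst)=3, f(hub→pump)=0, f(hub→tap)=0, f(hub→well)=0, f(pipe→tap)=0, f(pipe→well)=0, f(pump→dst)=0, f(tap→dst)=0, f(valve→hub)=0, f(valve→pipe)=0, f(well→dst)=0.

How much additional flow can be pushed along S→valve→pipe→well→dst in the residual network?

1

Residual capacities along the path: S→valve: 1, valve→pipe: 7, pipe→well: 7, well→dst: 5.
Minimum is 1.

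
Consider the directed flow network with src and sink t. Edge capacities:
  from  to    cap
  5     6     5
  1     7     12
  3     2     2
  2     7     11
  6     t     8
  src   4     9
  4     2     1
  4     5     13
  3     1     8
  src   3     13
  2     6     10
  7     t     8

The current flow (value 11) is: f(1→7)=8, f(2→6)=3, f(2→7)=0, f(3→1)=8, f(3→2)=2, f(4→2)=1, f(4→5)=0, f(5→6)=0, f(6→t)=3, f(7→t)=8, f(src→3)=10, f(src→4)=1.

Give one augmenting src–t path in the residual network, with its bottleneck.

src→4→5→6→t, bottleneck 5

Residual along src→4→5→6→t: src→4: 8, 4→5: 13, 5→6: 5, 6→t: 5.
Bottleneck = min = 5.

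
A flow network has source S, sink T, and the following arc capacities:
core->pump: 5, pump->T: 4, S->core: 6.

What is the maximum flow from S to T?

4

Augment S->core->pump->T: bottleneck 4. Total 4.
No augmenting path remains in the residual graph.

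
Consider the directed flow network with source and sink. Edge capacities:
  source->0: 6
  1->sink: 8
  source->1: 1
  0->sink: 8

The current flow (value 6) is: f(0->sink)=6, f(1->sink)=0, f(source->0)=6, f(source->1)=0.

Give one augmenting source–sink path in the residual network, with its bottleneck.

source->1->sink, bottleneck 1

Residual along source->1->sink: source->1: 1, 1->sink: 8.
Bottleneck = min = 1.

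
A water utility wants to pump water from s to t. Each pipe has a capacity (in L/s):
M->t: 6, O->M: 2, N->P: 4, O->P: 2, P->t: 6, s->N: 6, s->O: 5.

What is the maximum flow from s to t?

Augment s->O->M->t: bottleneck 2. Total 2.
Augment s->O->P->t: bottleneck 2. Total 4.
Augment s->N->P->t: bottleneck 4. Total 8.
No augmenting path remains in the residual graph.

8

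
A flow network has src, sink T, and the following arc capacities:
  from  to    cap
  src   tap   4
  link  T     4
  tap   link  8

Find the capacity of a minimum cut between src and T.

4

Max flow = 4 (via 1 augmenting path).
In the residual at optimum, the set reachable from src is {src}.
Cut edges: src->tap (cap 4). Sum = 4.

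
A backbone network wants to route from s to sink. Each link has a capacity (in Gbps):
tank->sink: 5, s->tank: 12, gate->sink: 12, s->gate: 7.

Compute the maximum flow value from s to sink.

12

Augment s->gate->sink: bottleneck 7. Total 7.
Augment s->tank->sink: bottleneck 5. Total 12.
No augmenting path remains in the residual graph.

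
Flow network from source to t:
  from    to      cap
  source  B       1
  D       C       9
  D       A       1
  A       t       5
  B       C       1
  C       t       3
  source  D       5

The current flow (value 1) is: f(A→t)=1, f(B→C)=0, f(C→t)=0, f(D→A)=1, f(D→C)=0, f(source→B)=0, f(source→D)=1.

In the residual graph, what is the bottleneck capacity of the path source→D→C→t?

3

Residual capacities along the path: source→D: 4, D→C: 9, C→t: 3.
Minimum is 3.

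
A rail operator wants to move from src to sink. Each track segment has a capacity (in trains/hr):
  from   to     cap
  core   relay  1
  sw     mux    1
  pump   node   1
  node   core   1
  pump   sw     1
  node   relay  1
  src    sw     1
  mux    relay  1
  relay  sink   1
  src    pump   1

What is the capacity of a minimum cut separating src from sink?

Max flow = 1 (via 1 augmenting path).
In the residual at optimum, the set reachable from src is {core, mux, node, pump, relay, src, sw}.
Cut edges: relay→sink (cap 1). Sum = 1.

1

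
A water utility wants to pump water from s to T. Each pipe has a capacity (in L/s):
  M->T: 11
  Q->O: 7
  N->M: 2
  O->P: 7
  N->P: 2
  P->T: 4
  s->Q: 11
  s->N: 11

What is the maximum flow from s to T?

Augment s->N->M->T: bottleneck 2. Total 2.
Augment s->N->P->T: bottleneck 2. Total 4.
Augment s->Q->O->P->T: bottleneck 2. Total 6.
No augmenting path remains in the residual graph.

6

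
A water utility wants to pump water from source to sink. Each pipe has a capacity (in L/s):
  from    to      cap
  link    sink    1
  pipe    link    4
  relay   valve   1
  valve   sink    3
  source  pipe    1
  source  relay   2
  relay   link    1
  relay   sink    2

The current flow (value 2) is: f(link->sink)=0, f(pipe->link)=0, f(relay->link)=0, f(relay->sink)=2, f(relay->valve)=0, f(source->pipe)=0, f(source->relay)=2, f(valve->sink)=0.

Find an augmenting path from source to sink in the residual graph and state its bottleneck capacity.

source->pipe->link->sink, bottleneck 1

Residual along source->pipe->link->sink: source->pipe: 1, pipe->link: 4, link->sink: 1.
Bottleneck = min = 1.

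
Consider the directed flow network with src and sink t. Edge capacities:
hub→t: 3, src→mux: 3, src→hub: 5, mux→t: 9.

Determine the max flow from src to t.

Augment src→mux→t: bottleneck 3. Total 3.
Augment src→hub→t: bottleneck 3. Total 6.
No augmenting path remains in the residual graph.

6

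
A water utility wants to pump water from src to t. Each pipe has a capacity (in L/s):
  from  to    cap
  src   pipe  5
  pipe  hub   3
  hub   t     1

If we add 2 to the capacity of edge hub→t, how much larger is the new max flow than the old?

Original max flow = 1.
After raising cap(hub→t), augmenting paths through that edge carry 2 more units.
New max flow = 3. Increase = 2.

2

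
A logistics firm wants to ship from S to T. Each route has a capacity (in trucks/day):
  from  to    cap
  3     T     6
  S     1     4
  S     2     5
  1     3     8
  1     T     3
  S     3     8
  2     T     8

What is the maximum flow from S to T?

Augment S->2->T: bottleneck 5. Total 5.
Augment S->1->T: bottleneck 3. Total 8.
Augment S->3->T: bottleneck 6. Total 14.
No augmenting path remains in the residual graph.

14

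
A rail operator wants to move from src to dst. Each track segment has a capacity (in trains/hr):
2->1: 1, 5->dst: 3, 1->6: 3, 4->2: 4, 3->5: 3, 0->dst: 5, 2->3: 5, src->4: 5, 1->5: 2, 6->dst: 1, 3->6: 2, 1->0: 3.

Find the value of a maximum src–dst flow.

Augment src->4->2->3->5->dst: bottleneck 3. Total 3.
Augment src->4->2->3->6->dst: bottleneck 1. Total 4.
No augmenting path remains in the residual graph.

4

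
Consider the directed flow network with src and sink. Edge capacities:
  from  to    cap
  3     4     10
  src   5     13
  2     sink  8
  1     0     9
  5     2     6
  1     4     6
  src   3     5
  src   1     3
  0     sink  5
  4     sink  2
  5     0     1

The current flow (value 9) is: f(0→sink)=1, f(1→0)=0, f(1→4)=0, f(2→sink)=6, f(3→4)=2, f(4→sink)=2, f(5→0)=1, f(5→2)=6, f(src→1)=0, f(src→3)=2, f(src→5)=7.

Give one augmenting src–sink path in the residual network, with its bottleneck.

Residual along src→1→0→sink: src→1: 3, 1→0: 9, 0→sink: 4.
Bottleneck = min = 3.

src→1→0→sink, bottleneck 3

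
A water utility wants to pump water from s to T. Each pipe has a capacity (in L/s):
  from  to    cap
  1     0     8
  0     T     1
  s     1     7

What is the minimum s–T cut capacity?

1

Max flow = 1 (via 1 augmenting path).
In the residual at optimum, the set reachable from s is {0, 1, s}.
Cut edges: 0→T (cap 1). Sum = 1.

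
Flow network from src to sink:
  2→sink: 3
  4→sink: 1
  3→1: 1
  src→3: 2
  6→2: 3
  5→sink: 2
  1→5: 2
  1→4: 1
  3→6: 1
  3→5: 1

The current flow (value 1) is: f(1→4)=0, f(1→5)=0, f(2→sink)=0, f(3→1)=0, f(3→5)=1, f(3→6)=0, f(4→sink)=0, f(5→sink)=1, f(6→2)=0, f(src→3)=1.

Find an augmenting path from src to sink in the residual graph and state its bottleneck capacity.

Residual along src→3→1→5→sink: src→3: 1, 3→1: 1, 1→5: 2, 5→sink: 1.
Bottleneck = min = 1.

src→3→1→5→sink, bottleneck 1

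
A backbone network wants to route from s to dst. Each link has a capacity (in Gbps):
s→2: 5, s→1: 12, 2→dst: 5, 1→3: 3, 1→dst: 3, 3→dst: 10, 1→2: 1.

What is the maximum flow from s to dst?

Augment s→1→dst: bottleneck 3. Total 3.
Augment s→2→dst: bottleneck 5. Total 8.
Augment s→1→3→dst: bottleneck 3. Total 11.
No augmenting path remains in the residual graph.

11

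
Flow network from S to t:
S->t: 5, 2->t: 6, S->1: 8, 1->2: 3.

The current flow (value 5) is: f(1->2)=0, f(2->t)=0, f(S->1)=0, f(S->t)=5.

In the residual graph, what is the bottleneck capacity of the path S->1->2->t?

3

Residual capacities along the path: S->1: 8, 1->2: 3, 2->t: 6.
Minimum is 3.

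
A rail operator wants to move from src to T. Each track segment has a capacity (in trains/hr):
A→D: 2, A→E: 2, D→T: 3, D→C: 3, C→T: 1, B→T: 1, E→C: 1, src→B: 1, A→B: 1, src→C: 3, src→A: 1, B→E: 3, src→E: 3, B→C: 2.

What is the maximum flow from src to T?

Augment src→B→T: bottleneck 1. Total 1.
Augment src→C→T: bottleneck 1. Total 2.
Augment src→A→D→T: bottleneck 1. Total 3.
No augmenting path remains in the residual graph.

3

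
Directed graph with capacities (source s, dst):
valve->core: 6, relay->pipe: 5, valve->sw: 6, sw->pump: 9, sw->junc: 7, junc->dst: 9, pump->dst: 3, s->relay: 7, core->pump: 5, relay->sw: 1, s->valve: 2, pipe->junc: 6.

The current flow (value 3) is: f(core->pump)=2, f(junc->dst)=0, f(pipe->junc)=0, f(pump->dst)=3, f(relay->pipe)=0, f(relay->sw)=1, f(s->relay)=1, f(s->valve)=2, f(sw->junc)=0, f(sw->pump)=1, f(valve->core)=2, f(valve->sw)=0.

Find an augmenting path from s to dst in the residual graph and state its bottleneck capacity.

Residual along s->relay->pipe->junc->dst: s->relay: 6, relay->pipe: 5, pipe->junc: 6, junc->dst: 9.
Bottleneck = min = 5.

s->relay->pipe->junc->dst, bottleneck 5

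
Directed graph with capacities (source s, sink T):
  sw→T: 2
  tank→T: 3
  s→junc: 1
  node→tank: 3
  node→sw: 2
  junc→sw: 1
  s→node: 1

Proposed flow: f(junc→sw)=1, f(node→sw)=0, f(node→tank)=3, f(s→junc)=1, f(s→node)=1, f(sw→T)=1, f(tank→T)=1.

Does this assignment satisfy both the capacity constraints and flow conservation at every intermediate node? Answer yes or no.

Conservation fails at node: inflow 1 ≠ outflow 3.

No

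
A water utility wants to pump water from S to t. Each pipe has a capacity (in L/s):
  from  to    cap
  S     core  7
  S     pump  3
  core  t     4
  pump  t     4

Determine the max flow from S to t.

Augment S→pump→t: bottleneck 3. Total 3.
Augment S→core→t: bottleneck 4. Total 7.
No augmenting path remains in the residual graph.

7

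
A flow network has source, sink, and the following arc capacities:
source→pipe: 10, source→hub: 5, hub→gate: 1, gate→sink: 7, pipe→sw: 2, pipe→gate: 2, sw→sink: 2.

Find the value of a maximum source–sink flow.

Augment source→hub→gate→sink: bottleneck 1. Total 1.
Augment source→pipe→gate→sink: bottleneck 2. Total 3.
Augment source→pipe→sw→sink: bottleneck 2. Total 5.
No augmenting path remains in the residual graph.

5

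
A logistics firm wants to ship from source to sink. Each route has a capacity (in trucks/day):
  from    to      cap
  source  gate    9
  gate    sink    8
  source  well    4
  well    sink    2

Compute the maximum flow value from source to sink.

Augment source->well->sink: bottleneck 2. Total 2.
Augment source->gate->sink: bottleneck 8. Total 10.
No augmenting path remains in the residual graph.

10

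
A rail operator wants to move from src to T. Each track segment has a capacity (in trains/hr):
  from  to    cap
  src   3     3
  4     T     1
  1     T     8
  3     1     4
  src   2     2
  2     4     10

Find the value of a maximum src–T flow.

Augment src->3->1->T: bottleneck 3. Total 3.
Augment src->2->4->T: bottleneck 1. Total 4.
No augmenting path remains in the residual graph.

4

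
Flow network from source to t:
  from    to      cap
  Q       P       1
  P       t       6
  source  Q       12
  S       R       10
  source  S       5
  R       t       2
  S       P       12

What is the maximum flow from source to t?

Augment source→S→R→t: bottleneck 2. Total 2.
Augment source→S→P→t: bottleneck 3. Total 5.
Augment source→Q→P→t: bottleneck 1. Total 6.
No augmenting path remains in the residual graph.

6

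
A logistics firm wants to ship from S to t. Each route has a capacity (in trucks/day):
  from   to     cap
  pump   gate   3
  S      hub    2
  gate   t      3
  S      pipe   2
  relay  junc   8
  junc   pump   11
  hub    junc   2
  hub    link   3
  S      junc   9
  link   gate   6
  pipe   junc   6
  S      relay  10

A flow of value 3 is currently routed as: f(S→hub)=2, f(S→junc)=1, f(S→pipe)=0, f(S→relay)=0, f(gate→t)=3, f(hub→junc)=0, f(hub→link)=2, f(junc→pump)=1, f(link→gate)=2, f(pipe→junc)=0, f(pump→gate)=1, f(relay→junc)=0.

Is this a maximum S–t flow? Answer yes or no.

Residual reachable from S: {S, gate, hub, junc, link, pipe, pump, relay}; t is not reachable.
Saturated cut: gate→t with total capacity 3 = current flow value. Flow is maximum.

Yes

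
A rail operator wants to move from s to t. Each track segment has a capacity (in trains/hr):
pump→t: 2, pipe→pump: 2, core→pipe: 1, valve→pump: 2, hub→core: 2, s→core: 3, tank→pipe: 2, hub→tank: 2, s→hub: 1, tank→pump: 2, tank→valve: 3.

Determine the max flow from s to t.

Augment s→hub→tank→pump→t: bottleneck 1. Total 1.
Augment s→core→pipe→pump→t: bottleneck 1. Total 2.
No augmenting path remains in the residual graph.

2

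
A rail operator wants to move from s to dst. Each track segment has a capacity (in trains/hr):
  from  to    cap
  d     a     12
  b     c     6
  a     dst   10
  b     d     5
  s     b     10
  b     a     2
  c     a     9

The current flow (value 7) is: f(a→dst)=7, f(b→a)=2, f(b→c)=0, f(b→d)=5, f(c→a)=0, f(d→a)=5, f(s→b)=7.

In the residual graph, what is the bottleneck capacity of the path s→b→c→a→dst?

Residual capacities along the path: s→b: 3, b→c: 6, c→a: 9, a→dst: 3.
Minimum is 3.

3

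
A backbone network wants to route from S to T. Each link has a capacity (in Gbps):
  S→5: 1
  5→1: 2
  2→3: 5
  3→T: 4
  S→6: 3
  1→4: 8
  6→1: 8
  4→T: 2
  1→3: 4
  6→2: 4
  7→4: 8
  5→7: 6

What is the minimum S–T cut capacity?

Max flow = 4 (via 3 augmenting paths).
In the residual at optimum, the set reachable from S is {S}.
Cut edges: S→5 (cap 1), S→6 (cap 3). Sum = 4.

4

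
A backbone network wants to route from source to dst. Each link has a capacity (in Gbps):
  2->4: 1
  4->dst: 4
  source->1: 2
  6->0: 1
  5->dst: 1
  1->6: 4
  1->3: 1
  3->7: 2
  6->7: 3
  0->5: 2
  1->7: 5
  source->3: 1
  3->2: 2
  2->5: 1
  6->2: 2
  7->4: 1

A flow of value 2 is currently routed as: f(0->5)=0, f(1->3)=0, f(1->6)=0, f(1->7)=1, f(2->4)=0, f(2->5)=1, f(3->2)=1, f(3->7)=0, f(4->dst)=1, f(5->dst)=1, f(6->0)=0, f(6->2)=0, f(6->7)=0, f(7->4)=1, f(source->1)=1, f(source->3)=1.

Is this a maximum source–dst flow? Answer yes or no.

Residual path source->1->3->2->4->dst has bottleneck 1 > 0.
Pushing 1 along it raises the flow to 3, so the given flow is not maximum.

No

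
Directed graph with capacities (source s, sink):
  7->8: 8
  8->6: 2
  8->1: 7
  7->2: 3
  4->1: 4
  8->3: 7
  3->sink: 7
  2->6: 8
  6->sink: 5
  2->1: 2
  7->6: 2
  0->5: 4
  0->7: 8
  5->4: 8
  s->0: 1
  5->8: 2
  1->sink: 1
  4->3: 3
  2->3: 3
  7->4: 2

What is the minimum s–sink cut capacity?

1

Max flow = 1 (via 1 augmenting path).
In the residual at optimum, the set reachable from s is {s}.
Cut edges: s->0 (cap 1). Sum = 1.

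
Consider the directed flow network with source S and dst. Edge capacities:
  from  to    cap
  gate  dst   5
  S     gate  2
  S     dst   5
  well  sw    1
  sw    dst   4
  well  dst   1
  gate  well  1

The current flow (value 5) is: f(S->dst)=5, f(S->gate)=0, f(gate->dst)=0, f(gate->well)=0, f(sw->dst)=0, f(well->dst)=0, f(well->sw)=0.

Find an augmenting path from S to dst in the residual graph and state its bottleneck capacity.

S->gate->dst, bottleneck 2

Residual along S->gate->dst: S->gate: 2, gate->dst: 5.
Bottleneck = min = 2.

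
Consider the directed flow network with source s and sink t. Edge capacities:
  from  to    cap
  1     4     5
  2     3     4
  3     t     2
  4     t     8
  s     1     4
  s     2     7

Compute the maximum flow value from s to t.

6

Augment s->1->4->t: bottleneck 4. Total 4.
Augment s->2->3->t: bottleneck 2. Total 6.
No augmenting path remains in the residual graph.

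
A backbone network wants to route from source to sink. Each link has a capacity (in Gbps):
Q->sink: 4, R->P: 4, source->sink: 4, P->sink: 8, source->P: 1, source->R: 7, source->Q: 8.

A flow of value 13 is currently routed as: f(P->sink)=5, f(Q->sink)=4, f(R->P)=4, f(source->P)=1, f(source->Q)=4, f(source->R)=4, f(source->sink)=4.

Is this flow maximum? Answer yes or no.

Yes

Residual reachable from source: {Q, R, source}; sink is not reachable.
Saturated cut: source->P, source->sink, R->P, Q->sink with total capacity 13 = current flow value. Flow is maximum.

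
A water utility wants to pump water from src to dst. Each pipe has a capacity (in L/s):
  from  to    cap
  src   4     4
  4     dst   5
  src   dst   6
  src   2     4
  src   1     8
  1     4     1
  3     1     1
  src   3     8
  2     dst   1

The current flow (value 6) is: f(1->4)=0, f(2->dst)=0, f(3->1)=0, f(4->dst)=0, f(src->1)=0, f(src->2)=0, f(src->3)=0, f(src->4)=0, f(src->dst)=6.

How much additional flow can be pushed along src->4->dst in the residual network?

4

Residual capacities along the path: src->4: 4, 4->dst: 5.
Minimum is 4.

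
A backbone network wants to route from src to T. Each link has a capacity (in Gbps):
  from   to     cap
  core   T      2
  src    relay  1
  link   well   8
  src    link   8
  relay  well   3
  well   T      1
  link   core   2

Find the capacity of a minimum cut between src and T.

Max flow = 3 (via 2 augmenting paths).
In the residual at optimum, the set reachable from src is {link, relay, src, well}.
Cut edges: link→core (cap 2), well→T (cap 1). Sum = 3.

3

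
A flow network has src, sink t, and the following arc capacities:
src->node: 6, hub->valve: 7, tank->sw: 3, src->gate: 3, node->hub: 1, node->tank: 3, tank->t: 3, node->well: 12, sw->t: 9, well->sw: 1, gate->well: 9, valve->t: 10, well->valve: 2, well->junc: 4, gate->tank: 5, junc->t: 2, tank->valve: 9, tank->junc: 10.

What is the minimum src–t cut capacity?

Max flow = 9 (via 5 augmenting paths).
In the residual at optimum, the set reachable from src is {src}.
Cut edges: src->node (cap 6), src->gate (cap 3). Sum = 9.

9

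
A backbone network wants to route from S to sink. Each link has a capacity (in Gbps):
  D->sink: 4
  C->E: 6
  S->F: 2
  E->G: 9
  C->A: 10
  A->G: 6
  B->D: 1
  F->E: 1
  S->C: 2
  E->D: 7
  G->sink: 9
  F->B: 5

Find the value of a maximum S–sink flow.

4

Augment S->F->B->D->sink: bottleneck 1. Total 1.
Augment S->F->E->D->sink: bottleneck 1. Total 2.
Augment S->C->E->D->sink: bottleneck 2. Total 4.
No augmenting path remains in the residual graph.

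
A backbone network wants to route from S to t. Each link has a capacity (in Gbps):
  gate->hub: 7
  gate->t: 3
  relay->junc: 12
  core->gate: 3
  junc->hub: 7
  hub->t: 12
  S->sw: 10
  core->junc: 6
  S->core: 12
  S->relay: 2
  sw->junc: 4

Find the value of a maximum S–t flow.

10

Augment S->core->gate->t: bottleneck 3. Total 3.
Augment S->core->junc->hub->t: bottleneck 6. Total 9.
Augment S->sw->junc->hub->t: bottleneck 1. Total 10.
No augmenting path remains in the residual graph.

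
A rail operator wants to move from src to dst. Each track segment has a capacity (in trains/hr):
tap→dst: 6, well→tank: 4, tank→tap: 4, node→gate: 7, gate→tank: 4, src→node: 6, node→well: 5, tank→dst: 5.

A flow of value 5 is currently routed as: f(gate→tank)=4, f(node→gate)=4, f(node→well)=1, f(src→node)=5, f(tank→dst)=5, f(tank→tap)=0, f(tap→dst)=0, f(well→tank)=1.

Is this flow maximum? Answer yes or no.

No

Residual path src→node→well→tank→tap→dst has bottleneck 1 > 0.
Pushing 1 along it raises the flow to 6, so the given flow is not maximum.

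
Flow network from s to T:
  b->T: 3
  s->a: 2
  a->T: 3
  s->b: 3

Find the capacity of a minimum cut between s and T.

Max flow = 5 (via 2 augmenting paths).
In the residual at optimum, the set reachable from s is {s}.
Cut edges: s->a (cap 2), s->b (cap 3). Sum = 5.

5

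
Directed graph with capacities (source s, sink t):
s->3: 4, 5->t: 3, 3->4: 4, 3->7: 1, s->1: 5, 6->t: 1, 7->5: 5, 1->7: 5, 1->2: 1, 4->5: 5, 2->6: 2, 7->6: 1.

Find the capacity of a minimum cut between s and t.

Max flow = 4 (via 2 augmenting paths).
In the residual at optimum, the set reachable from s is {1, 2, 3, 4, 5, 6, 7, s}.
Cut edges: 5->t (cap 3), 6->t (cap 1). Sum = 4.

4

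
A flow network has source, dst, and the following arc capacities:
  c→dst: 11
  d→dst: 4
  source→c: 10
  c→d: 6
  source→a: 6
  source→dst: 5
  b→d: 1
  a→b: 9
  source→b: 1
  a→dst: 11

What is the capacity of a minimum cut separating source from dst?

22

Max flow = 22 (via 4 augmenting paths).
In the residual at optimum, the set reachable from source is {source}.
Cut edges: source→c (cap 10), source→a (cap 6), source→b (cap 1), source→dst (cap 5). Sum = 22.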